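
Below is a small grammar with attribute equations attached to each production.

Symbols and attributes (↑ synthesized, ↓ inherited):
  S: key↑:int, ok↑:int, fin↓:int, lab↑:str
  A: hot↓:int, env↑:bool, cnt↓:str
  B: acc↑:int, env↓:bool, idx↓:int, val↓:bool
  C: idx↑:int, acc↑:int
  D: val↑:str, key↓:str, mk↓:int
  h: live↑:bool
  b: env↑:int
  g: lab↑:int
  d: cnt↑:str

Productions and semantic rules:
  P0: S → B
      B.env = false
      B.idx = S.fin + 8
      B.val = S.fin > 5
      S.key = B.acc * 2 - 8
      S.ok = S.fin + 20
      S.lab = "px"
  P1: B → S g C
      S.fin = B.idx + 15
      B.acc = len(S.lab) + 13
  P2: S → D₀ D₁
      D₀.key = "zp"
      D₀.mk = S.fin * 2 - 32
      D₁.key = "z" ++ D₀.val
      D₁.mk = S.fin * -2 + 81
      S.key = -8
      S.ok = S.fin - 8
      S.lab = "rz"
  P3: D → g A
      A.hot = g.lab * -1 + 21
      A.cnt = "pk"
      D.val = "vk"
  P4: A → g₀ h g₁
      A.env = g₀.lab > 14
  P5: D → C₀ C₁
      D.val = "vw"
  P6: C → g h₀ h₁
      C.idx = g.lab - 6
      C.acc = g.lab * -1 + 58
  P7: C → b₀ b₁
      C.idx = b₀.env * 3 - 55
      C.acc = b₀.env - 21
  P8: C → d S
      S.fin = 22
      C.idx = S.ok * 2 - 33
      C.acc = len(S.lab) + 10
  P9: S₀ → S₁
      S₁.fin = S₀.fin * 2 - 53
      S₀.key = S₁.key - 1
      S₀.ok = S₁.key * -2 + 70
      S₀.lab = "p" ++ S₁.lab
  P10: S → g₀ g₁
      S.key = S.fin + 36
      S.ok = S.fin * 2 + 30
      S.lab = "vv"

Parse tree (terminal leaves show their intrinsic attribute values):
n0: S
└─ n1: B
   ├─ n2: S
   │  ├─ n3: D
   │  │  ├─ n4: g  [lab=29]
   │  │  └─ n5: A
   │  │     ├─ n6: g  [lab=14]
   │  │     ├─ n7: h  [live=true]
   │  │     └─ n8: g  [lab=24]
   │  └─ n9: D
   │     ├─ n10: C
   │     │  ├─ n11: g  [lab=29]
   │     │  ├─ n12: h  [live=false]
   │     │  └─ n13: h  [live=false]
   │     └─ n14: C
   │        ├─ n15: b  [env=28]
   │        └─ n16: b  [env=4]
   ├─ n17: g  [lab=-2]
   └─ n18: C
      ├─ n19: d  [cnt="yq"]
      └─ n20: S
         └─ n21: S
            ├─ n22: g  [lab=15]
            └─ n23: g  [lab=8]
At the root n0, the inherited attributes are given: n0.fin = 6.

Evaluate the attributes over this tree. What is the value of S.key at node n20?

26

1. n0.fin = 6  [given at root]
2. n1.env = false  [false]
3. n1.idx = 14  [S.fin + 8]
4. n1.val = true  [S.fin > 5]
5. n2.fin = 29  [B.idx + 15]
6. n3.key = "zp"  ["zp"]
7. n3.mk = 26  [S.fin * 2 - 32]
8. n4.lab = 29  [terminal]
9. n5.hot = -8  [g.lab * -1 + 21]
10. n5.cnt = "pk"  ["pk"]
11. n6.lab = 14  [terminal]
12. n7.live = true  [terminal]
13. n8.lab = 24  [terminal]
14. n5.env = false  [g₀.lab > 14]
15. n3.val = "vk"  ["vk"]
16. n9.key = "zvk"  ["z" ++ D₀.val]
17. n9.mk = 23  [S.fin * -2 + 81]
18. n11.lab = 29  [terminal]
19. n12.live = false  [terminal]
20. n13.live = false  [terminal]
21. n10.idx = 23  [g.lab - 6]
22. n10.acc = 29  [g.lab * -1 + 58]
23. n15.env = 28  [terminal]
24. n16.env = 4  [terminal]
25. n14.idx = 29  [b₀.env * 3 - 55]
26. n14.acc = 7  [b₀.env - 21]
27. n9.val = "vw"  ["vw"]
28. n2.key = -8  [-8]
29. n2.ok = 21  [S.fin - 8]
30. n2.lab = "rz"  ["rz"]
31. n17.lab = -2  [terminal]
32. n19.cnt = "yq"  [terminal]
33. n20.fin = 22  [22]
34. n21.fin = -9  [S₀.fin * 2 - 53]
35. n22.lab = 15  [terminal]
36. n23.lab = 8  [terminal]
37. n21.key = 27  [S.fin + 36]
38. n21.ok = 12  [S.fin * 2 + 30]
39. n21.lab = "vv"  ["vv"]
40. n20.key = 26  [S₁.key - 1]
41. n20.ok = 16  [S₁.key * -2 + 70]
42. n20.lab = "pvv"  ["p" ++ S₁.lab]
43. n18.idx = -1  [S.ok * 2 - 33]
44. n18.acc = 13  [len(S.lab) + 10]
45. n1.acc = 15  [len(S.lab) + 13]
46. n0.key = 22  [B.acc * 2 - 8]
47. n0.ok = 26  [S.fin + 20]
48. n0.lab = "px"  ["px"]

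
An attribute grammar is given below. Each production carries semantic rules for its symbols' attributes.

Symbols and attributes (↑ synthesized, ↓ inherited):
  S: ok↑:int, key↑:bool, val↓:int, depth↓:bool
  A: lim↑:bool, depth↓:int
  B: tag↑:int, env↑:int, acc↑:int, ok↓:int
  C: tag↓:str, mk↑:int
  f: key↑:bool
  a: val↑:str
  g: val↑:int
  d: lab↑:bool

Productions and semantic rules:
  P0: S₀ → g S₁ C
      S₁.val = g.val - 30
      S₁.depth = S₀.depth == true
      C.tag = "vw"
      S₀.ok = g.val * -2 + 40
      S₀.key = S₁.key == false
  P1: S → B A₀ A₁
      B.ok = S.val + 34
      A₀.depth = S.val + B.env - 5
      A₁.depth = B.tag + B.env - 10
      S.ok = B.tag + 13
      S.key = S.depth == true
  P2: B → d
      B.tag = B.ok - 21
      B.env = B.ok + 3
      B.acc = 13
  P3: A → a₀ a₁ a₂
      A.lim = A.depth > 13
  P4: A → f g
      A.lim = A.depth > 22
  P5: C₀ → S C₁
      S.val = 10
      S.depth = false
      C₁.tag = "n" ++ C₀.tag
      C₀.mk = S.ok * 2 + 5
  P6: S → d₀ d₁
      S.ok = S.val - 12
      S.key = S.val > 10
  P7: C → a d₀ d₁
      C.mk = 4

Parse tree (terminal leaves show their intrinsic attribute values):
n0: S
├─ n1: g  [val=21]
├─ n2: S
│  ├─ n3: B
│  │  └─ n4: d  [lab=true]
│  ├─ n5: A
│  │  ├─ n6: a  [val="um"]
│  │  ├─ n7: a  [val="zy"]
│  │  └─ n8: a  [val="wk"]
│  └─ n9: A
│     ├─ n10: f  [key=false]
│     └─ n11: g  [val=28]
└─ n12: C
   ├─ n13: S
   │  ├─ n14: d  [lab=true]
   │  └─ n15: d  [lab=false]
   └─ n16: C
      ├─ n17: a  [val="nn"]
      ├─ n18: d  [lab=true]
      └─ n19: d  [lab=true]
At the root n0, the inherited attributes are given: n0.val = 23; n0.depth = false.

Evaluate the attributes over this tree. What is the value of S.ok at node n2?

1. n0.val = 23  [given at root]
2. n0.depth = false  [given at root]
3. n1.val = 21  [terminal]
4. n2.val = -9  [g.val - 30]
5. n2.depth = false  [S₀.depth == true]
6. n3.ok = 25  [S.val + 34]
7. n4.lab = true  [terminal]
8. n3.tag = 4  [B.ok - 21]
9. n3.env = 28  [B.ok + 3]
10. n3.acc = 13  [13]
11. n5.depth = 14  [S.val + B.env - 5]
12. n6.val = "um"  [terminal]
13. n7.val = "zy"  [terminal]
14. n8.val = "wk"  [terminal]
15. n5.lim = true  [A.depth > 13]
16. n9.depth = 22  [B.tag + B.env - 10]
17. n10.key = false  [terminal]
18. n11.val = 28  [terminal]
19. n9.lim = false  [A.depth > 22]
20. n2.ok = 17  [B.tag + 13]
21. n2.key = false  [S.depth == true]
22. n12.tag = "vw"  ["vw"]
23. n13.val = 10  [10]
24. n13.depth = false  [false]
25. n14.lab = true  [terminal]
26. n15.lab = false  [terminal]
27. n13.ok = -2  [S.val - 12]
28. n13.key = false  [S.val > 10]
29. n16.tag = "nvw"  ["n" ++ C₀.tag]
30. n17.val = "nn"  [terminal]
31. n18.lab = true  [terminal]
32. n19.lab = true  [terminal]
33. n16.mk = 4  [4]
34. n12.mk = 1  [S.ok * 2 + 5]
35. n0.ok = -2  [g.val * -2 + 40]
36. n0.key = true  [S₁.key == false]

17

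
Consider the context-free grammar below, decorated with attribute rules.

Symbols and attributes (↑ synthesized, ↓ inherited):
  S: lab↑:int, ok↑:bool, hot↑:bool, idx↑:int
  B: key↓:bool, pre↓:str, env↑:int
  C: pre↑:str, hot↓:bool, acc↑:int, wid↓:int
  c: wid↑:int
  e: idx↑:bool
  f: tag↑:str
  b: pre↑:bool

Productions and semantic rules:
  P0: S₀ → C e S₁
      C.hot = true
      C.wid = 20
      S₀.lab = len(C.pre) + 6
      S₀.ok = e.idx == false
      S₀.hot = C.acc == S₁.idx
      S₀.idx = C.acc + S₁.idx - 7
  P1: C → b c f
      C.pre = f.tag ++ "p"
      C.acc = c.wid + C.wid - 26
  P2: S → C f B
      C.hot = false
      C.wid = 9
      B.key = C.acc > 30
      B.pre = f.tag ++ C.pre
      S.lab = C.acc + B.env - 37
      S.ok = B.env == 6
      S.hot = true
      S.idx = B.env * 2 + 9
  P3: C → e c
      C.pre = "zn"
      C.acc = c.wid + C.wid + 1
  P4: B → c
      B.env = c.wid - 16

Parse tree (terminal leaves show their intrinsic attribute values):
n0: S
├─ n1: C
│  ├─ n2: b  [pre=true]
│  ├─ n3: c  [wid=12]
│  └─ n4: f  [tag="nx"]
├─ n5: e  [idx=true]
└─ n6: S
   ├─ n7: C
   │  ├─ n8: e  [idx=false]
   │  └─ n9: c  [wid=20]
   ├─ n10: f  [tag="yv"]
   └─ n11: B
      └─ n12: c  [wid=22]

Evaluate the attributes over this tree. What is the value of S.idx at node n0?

1. n1.hot = true  [true]
2. n1.wid = 20  [20]
3. n2.pre = true  [terminal]
4. n3.wid = 12  [terminal]
5. n4.tag = "nx"  [terminal]
6. n1.pre = "nxp"  [f.tag ++ "p"]
7. n1.acc = 6  [c.wid + C.wid - 26]
8. n5.idx = true  [terminal]
9. n7.hot = false  [false]
10. n7.wid = 9  [9]
11. n8.idx = false  [terminal]
12. n9.wid = 20  [terminal]
13. n7.pre = "zn"  ["zn"]
14. n7.acc = 30  [c.wid + C.wid + 1]
15. n10.tag = "yv"  [terminal]
16. n11.key = false  [C.acc > 30]
17. n11.pre = "yvzn"  [f.tag ++ C.pre]
18. n12.wid = 22  [terminal]
19. n11.env = 6  [c.wid - 16]
20. n6.lab = -1  [C.acc + B.env - 37]
21. n6.ok = true  [B.env == 6]
22. n6.hot = true  [true]
23. n6.idx = 21  [B.env * 2 + 9]
24. n0.lab = 9  [len(C.pre) + 6]
25. n0.ok = false  [e.idx == false]
26. n0.hot = false  [C.acc == S₁.idx]
27. n0.idx = 20  [C.acc + S₁.idx - 7]

20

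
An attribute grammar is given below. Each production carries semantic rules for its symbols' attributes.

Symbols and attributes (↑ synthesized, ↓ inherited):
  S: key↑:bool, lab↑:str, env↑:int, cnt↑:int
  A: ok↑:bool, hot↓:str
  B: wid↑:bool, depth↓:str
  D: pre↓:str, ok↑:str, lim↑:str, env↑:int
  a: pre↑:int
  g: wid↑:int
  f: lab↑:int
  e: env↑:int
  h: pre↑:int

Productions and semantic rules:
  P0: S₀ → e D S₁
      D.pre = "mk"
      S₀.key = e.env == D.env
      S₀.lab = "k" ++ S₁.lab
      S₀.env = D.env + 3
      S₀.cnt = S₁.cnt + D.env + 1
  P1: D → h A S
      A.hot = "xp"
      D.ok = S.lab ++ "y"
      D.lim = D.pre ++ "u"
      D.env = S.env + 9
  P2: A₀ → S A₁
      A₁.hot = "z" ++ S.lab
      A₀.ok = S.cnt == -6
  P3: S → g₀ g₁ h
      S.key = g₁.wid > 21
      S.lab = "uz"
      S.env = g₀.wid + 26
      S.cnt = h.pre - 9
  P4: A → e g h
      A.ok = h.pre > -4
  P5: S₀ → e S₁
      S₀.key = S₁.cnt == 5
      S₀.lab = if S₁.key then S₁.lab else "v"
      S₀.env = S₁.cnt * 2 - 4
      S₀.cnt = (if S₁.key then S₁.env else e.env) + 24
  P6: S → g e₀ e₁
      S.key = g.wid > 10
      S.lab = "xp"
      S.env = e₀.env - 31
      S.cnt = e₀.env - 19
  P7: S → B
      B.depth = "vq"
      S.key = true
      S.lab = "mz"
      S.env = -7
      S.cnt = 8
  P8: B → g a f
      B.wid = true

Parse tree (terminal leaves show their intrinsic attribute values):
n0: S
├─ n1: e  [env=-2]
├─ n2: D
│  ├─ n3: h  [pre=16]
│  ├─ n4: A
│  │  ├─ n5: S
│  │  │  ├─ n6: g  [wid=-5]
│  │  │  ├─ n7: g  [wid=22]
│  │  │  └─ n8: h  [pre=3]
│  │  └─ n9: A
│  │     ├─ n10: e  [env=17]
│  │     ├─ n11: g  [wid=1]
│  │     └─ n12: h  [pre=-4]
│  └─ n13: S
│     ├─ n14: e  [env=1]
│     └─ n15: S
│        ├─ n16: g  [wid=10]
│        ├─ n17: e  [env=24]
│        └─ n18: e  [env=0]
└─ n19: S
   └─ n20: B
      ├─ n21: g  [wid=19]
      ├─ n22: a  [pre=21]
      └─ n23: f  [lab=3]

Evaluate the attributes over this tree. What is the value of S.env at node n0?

18

1. n1.env = -2  [terminal]
2. n2.pre = "mk"  ["mk"]
3. n3.pre = 16  [terminal]
4. n4.hot = "xp"  ["xp"]
5. n6.wid = -5  [terminal]
6. n7.wid = 22  [terminal]
7. n8.pre = 3  [terminal]
8. n5.key = true  [g₁.wid > 21]
9. n5.lab = "uz"  ["uz"]
10. n5.env = 21  [g₀.wid + 26]
11. n5.cnt = -6  [h.pre - 9]
12. n9.hot = "zuz"  ["z" ++ S.lab]
13. n10.env = 17  [terminal]
14. n11.wid = 1  [terminal]
15. n12.pre = -4  [terminal]
16. n9.ok = false  [h.pre > -4]
17. n4.ok = true  [S.cnt == -6]
18. n14.env = 1  [terminal]
19. n16.wid = 10  [terminal]
20. n17.env = 24  [terminal]
21. n18.env = 0  [terminal]
22. n15.key = false  [g.wid > 10]
23. n15.lab = "xp"  ["xp"]
24. n15.env = -7  [e₀.env - 31]
25. n15.cnt = 5  [e₀.env - 19]
26. n13.key = true  [S₁.cnt == 5]
27. n13.lab = "v"  [if S₁.key then S₁.lab else "v"]
28. n13.env = 6  [S₁.cnt * 2 - 4]
29. n13.cnt = 25  [(if S₁.key then S₁.env else e.env) + 24]
30. n2.ok = "vy"  [S.lab ++ "y"]
31. n2.lim = "mku"  [D.pre ++ "u"]
32. n2.env = 15  [S.env + 9]
33. n20.depth = "vq"  ["vq"]
34. n21.wid = 19  [terminal]
35. n22.pre = 21  [terminal]
36. n23.lab = 3  [terminal]
37. n20.wid = true  [true]
38. n19.key = true  [true]
39. n19.lab = "mz"  ["mz"]
40. n19.env = -7  [-7]
41. n19.cnt = 8  [8]
42. n0.key = false  [e.env == D.env]
43. n0.lab = "kmz"  ["k" ++ S₁.lab]
44. n0.env = 18  [D.env + 3]
45. n0.cnt = 24  [S₁.cnt + D.env + 1]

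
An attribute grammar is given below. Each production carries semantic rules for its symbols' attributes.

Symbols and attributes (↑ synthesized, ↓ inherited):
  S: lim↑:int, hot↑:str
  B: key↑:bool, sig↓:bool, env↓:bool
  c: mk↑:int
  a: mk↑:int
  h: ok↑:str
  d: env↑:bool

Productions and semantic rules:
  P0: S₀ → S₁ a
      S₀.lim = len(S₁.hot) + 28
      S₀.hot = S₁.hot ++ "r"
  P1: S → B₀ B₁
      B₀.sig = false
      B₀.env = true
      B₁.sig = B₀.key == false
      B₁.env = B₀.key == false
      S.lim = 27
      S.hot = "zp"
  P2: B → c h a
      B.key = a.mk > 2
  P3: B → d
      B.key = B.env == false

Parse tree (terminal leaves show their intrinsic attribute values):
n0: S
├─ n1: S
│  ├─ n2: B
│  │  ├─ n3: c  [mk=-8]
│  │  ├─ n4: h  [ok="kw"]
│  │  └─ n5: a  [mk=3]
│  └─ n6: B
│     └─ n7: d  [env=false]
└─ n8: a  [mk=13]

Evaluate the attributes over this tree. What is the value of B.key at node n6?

1. n2.sig = false  [false]
2. n2.env = true  [true]
3. n3.mk = -8  [terminal]
4. n4.ok = "kw"  [terminal]
5. n5.mk = 3  [terminal]
6. n2.key = true  [a.mk > 2]
7. n6.sig = false  [B₀.key == false]
8. n6.env = false  [B₀.key == false]
9. n7.env = false  [terminal]
10. n6.key = true  [B.env == false]
11. n1.lim = 27  [27]
12. n1.hot = "zp"  ["zp"]
13. n8.mk = 13  [terminal]
14. n0.lim = 30  [len(S₁.hot) + 28]
15. n0.hot = "zpr"  [S₁.hot ++ "r"]

true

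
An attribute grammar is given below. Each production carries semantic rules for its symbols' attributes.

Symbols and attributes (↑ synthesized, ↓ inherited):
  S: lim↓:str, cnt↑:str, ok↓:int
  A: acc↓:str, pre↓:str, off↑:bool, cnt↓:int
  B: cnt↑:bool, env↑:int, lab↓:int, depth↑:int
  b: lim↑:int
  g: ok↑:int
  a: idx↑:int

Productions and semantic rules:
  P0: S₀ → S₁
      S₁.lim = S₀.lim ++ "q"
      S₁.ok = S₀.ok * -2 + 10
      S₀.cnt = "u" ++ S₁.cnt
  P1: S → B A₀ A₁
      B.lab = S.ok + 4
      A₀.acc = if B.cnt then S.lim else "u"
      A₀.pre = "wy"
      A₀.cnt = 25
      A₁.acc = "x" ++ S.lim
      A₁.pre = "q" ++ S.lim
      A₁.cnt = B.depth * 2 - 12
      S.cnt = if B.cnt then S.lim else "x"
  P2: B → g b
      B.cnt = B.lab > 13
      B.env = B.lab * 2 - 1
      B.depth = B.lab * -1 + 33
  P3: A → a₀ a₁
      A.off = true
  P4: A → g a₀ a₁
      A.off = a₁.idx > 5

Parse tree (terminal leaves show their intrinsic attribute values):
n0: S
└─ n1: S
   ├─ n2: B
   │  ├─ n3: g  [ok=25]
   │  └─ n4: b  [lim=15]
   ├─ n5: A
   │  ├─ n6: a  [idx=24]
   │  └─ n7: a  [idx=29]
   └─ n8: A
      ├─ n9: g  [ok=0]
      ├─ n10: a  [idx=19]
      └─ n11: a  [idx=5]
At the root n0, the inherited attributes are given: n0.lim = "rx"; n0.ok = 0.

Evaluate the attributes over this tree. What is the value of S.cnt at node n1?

1. n0.lim = "rx"  [given at root]
2. n0.ok = 0  [given at root]
3. n1.lim = "rxq"  [S₀.lim ++ "q"]
4. n1.ok = 10  [S₀.ok * -2 + 10]
5. n2.lab = 14  [S.ok + 4]
6. n3.ok = 25  [terminal]
7. n4.lim = 15  [terminal]
8. n2.cnt = true  [B.lab > 13]
9. n2.env = 27  [B.lab * 2 - 1]
10. n2.depth = 19  [B.lab * -1 + 33]
11. n5.acc = "rxq"  [if B.cnt then S.lim else "u"]
12. n5.pre = "wy"  ["wy"]
13. n5.cnt = 25  [25]
14. n6.idx = 24  [terminal]
15. n7.idx = 29  [terminal]
16. n5.off = true  [true]
17. n8.acc = "xrxq"  ["x" ++ S.lim]
18. n8.pre = "qrxq"  ["q" ++ S.lim]
19. n8.cnt = 26  [B.depth * 2 - 12]
20. n9.ok = 0  [terminal]
21. n10.idx = 19  [terminal]
22. n11.idx = 5  [terminal]
23. n8.off = false  [a₁.idx > 5]
24. n1.cnt = "rxq"  [if B.cnt then S.lim else "x"]
25. n0.cnt = "urxq"  ["u" ++ S₁.cnt]

"rxq"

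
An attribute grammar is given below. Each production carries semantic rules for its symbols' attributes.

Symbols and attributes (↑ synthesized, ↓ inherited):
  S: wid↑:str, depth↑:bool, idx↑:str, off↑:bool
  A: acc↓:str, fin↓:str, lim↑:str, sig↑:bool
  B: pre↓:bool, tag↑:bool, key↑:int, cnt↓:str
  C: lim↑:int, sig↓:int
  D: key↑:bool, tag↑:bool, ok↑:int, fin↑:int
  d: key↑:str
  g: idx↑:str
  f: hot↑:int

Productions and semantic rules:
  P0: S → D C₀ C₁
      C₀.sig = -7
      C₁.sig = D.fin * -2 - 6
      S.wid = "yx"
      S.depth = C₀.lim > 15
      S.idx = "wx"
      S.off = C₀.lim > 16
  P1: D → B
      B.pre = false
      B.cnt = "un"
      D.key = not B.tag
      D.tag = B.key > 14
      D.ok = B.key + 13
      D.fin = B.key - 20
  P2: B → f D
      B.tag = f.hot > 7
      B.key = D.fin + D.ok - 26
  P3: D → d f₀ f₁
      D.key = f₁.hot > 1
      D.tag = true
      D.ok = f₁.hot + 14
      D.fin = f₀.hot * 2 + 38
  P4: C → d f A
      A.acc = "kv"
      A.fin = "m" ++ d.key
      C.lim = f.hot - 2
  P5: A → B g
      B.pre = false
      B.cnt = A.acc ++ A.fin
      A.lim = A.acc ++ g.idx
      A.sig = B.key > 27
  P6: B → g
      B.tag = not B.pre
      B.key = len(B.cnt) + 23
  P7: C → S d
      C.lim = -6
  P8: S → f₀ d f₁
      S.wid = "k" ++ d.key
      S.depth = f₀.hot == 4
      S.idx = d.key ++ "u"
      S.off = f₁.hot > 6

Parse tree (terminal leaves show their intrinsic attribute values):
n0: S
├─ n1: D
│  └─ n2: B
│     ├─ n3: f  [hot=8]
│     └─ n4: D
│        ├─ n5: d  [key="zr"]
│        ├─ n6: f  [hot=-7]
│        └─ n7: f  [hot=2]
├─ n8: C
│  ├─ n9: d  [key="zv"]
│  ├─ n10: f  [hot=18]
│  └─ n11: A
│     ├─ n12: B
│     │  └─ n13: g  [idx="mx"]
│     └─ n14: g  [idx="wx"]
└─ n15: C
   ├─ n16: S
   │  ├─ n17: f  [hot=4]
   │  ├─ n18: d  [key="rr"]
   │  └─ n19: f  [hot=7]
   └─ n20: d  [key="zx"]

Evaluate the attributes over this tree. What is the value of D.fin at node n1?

1. n2.pre = false  [false]
2. n2.cnt = "un"  ["un"]
3. n3.hot = 8  [terminal]
4. n5.key = "zr"  [terminal]
5. n6.hot = -7  [terminal]
6. n7.hot = 2  [terminal]
7. n4.key = true  [f₁.hot > 1]
8. n4.tag = true  [true]
9. n4.ok = 16  [f₁.hot + 14]
10. n4.fin = 24  [f₀.hot * 2 + 38]
11. n2.tag = true  [f.hot > 7]
12. n2.key = 14  [D.fin + D.ok - 26]
13. n1.key = false  [not B.tag]
14. n1.tag = false  [B.key > 14]
15. n1.ok = 27  [B.key + 13]
16. n1.fin = -6  [B.key - 20]
17. n8.sig = -7  [-7]
18. n9.key = "zv"  [terminal]
19. n10.hot = 18  [terminal]
20. n11.acc = "kv"  ["kv"]
21. n11.fin = "mzv"  ["m" ++ d.key]
22. n12.pre = false  [false]
23. n12.cnt = "kvmzv"  [A.acc ++ A.fin]
24. n13.idx = "mx"  [terminal]
25. n12.tag = true  [not B.pre]
26. n12.key = 28  [len(B.cnt) + 23]
27. n14.idx = "wx"  [terminal]
28. n11.lim = "kvwx"  [A.acc ++ g.idx]
29. n11.sig = true  [B.key > 27]
30. n8.lim = 16  [f.hot - 2]
31. n15.sig = 6  [D.fin * -2 - 6]
32. n17.hot = 4  [terminal]
33. n18.key = "rr"  [terminal]
34. n19.hot = 7  [terminal]
35. n16.wid = "krr"  ["k" ++ d.key]
36. n16.depth = true  [f₀.hot == 4]
37. n16.idx = "rru"  [d.key ++ "u"]
38. n16.off = true  [f₁.hot > 6]
39. n20.key = "zx"  [terminal]
40. n15.lim = -6  [-6]
41. n0.wid = "yx"  ["yx"]
42. n0.depth = true  [C₀.lim > 15]
43. n0.idx = "wx"  ["wx"]
44. n0.off = false  [C₀.lim > 16]

-6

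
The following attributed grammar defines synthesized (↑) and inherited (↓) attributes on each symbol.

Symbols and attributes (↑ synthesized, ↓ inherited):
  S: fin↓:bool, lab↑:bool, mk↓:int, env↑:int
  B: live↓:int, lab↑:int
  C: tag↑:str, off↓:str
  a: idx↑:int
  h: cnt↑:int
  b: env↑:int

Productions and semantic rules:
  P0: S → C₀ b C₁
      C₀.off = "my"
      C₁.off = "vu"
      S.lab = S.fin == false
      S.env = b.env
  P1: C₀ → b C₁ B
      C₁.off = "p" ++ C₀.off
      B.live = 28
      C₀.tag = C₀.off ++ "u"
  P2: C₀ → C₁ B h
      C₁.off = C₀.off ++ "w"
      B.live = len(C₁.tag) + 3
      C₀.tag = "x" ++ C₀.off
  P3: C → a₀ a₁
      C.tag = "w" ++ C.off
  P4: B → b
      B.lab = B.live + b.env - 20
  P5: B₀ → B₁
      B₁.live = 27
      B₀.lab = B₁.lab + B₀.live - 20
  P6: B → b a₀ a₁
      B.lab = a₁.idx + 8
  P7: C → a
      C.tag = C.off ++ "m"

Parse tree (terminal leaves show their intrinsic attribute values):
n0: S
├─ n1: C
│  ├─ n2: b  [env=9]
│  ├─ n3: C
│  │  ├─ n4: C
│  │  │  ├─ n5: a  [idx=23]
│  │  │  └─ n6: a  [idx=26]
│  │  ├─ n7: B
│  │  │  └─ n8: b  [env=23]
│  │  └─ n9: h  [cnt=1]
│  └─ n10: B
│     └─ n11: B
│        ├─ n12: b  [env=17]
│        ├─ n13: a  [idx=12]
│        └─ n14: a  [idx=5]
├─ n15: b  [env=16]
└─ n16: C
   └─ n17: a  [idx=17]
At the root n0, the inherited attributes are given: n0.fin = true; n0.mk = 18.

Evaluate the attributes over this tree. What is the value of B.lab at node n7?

11

1. n0.fin = true  [given at root]
2. n0.mk = 18  [given at root]
3. n1.off = "my"  ["my"]
4. n2.env = 9  [terminal]
5. n3.off = "pmy"  ["p" ++ C₀.off]
6. n4.off = "pmyw"  [C₀.off ++ "w"]
7. n5.idx = 23  [terminal]
8. n6.idx = 26  [terminal]
9. n4.tag = "wpmyw"  ["w" ++ C.off]
10. n7.live = 8  [len(C₁.tag) + 3]
11. n8.env = 23  [terminal]
12. n7.lab = 11  [B.live + b.env - 20]
13. n9.cnt = 1  [terminal]
14. n3.tag = "xpmy"  ["x" ++ C₀.off]
15. n10.live = 28  [28]
16. n11.live = 27  [27]
17. n12.env = 17  [terminal]
18. n13.idx = 12  [terminal]
19. n14.idx = 5  [terminal]
20. n11.lab = 13  [a₁.idx + 8]
21. n10.lab = 21  [B₁.lab + B₀.live - 20]
22. n1.tag = "myu"  [C₀.off ++ "u"]
23. n15.env = 16  [terminal]
24. n16.off = "vu"  ["vu"]
25. n17.idx = 17  [terminal]
26. n16.tag = "vum"  [C.off ++ "m"]
27. n0.lab = false  [S.fin == false]
28. n0.env = 16  [b.env]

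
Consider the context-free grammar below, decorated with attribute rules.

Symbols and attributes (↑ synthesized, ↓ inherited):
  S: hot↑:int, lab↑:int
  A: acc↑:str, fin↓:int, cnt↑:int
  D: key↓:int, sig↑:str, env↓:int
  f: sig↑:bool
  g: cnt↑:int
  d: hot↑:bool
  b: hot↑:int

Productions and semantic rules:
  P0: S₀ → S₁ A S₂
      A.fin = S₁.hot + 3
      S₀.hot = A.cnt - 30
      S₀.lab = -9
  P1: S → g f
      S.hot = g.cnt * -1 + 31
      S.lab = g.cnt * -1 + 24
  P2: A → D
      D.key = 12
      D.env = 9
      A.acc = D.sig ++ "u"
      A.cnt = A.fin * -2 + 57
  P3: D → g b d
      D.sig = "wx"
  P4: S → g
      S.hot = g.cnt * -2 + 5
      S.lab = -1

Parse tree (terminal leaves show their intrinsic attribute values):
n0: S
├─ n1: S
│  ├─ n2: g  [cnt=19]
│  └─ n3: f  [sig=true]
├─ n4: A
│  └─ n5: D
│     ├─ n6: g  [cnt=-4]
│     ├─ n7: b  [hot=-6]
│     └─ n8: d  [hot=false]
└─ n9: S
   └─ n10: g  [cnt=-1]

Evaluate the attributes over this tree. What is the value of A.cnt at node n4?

27

1. n2.cnt = 19  [terminal]
2. n3.sig = true  [terminal]
3. n1.hot = 12  [g.cnt * -1 + 31]
4. n1.lab = 5  [g.cnt * -1 + 24]
5. n4.fin = 15  [S₁.hot + 3]
6. n5.key = 12  [12]
7. n5.env = 9  [9]
8. n6.cnt = -4  [terminal]
9. n7.hot = -6  [terminal]
10. n8.hot = false  [terminal]
11. n5.sig = "wx"  ["wx"]
12. n4.acc = "wxu"  [D.sig ++ "u"]
13. n4.cnt = 27  [A.fin * -2 + 57]
14. n10.cnt = -1  [terminal]
15. n9.hot = 7  [g.cnt * -2 + 5]
16. n9.lab = -1  [-1]
17. n0.hot = -3  [A.cnt - 30]
18. n0.lab = -9  [-9]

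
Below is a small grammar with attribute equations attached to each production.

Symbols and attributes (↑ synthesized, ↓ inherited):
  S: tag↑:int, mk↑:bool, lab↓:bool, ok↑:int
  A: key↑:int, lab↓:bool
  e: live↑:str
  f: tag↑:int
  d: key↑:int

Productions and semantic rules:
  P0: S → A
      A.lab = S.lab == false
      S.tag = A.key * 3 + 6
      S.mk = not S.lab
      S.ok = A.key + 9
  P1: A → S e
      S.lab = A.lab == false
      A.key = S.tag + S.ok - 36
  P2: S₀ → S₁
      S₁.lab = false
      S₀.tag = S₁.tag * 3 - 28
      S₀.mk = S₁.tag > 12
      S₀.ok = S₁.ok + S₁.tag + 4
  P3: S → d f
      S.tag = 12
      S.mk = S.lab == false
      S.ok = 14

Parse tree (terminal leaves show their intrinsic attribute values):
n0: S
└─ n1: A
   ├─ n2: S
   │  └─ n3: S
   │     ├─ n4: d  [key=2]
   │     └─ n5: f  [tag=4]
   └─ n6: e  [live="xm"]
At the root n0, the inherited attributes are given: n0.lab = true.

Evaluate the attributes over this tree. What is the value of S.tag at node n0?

1. n0.lab = true  [given at root]
2. n1.lab = false  [S.lab == false]
3. n2.lab = true  [A.lab == false]
4. n3.lab = false  [false]
5. n4.key = 2  [terminal]
6. n5.tag = 4  [terminal]
7. n3.tag = 12  [12]
8. n3.mk = true  [S.lab == false]
9. n3.ok = 14  [14]
10. n2.tag = 8  [S₁.tag * 3 - 28]
11. n2.mk = false  [S₁.tag > 12]
12. n2.ok = 30  [S₁.ok + S₁.tag + 4]
13. n6.live = "xm"  [terminal]
14. n1.key = 2  [S.tag + S.ok - 36]
15. n0.tag = 12  [A.key * 3 + 6]
16. n0.mk = false  [not S.lab]
17. n0.ok = 11  [A.key + 9]

12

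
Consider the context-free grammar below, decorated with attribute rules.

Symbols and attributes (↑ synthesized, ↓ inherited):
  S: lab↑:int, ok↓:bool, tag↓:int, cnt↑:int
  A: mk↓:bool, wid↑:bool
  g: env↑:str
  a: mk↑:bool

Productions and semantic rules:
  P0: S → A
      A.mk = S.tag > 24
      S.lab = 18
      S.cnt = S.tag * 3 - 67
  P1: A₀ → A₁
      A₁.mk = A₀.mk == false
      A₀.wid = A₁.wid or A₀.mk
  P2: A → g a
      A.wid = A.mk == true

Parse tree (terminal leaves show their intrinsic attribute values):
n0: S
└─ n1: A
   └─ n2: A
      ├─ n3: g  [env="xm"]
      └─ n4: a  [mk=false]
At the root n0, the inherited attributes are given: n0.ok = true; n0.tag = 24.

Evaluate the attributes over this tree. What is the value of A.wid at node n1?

true

1. n0.ok = true  [given at root]
2. n0.tag = 24  [given at root]
3. n1.mk = false  [S.tag > 24]
4. n2.mk = true  [A₀.mk == false]
5. n3.env = "xm"  [terminal]
6. n4.mk = false  [terminal]
7. n2.wid = true  [A.mk == true]
8. n1.wid = true  [A₁.wid or A₀.mk]
9. n0.lab = 18  [18]
10. n0.cnt = 5  [S.tag * 3 - 67]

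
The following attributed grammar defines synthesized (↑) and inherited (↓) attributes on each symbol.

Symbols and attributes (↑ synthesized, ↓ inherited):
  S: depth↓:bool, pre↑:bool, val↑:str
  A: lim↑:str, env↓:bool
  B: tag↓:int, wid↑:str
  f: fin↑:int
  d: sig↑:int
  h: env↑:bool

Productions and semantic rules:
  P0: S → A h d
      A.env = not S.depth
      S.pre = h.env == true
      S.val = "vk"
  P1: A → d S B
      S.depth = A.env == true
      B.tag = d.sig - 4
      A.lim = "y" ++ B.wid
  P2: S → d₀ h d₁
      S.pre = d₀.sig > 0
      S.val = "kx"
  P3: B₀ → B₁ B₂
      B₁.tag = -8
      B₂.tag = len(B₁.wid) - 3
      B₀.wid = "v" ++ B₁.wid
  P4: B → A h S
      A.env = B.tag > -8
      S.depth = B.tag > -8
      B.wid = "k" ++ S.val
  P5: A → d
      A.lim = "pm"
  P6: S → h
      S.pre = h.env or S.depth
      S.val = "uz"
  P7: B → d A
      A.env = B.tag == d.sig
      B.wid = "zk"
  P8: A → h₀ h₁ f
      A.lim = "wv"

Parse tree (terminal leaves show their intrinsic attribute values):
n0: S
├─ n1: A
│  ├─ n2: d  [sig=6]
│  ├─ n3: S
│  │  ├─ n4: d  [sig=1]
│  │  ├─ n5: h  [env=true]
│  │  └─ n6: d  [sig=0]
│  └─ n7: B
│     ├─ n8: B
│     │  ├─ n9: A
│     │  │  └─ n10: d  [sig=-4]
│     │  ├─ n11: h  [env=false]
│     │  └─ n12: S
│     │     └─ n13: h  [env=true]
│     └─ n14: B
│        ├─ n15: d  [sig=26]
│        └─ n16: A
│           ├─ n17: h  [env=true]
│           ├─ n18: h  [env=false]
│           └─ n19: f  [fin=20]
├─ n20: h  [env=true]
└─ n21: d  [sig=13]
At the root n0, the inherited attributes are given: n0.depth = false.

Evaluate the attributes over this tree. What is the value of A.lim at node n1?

1. n0.depth = false  [given at root]
2. n1.env = true  [not S.depth]
3. n2.sig = 6  [terminal]
4. n3.depth = true  [A.env == true]
5. n4.sig = 1  [terminal]
6. n5.env = true  [terminal]
7. n6.sig = 0  [terminal]
8. n3.pre = true  [d₀.sig > 0]
9. n3.val = "kx"  ["kx"]
10. n7.tag = 2  [d.sig - 4]
11. n8.tag = -8  [-8]
12. n9.env = false  [B.tag > -8]
13. n10.sig = -4  [terminal]
14. n9.lim = "pm"  ["pm"]
15. n11.env = false  [terminal]
16. n12.depth = false  [B.tag > -8]
17. n13.env = true  [terminal]
18. n12.pre = true  [h.env or S.depth]
19. n12.val = "uz"  ["uz"]
20. n8.wid = "kuz"  ["k" ++ S.val]
21. n14.tag = 0  [len(B₁.wid) - 3]
22. n15.sig = 26  [terminal]
23. n16.env = false  [B.tag == d.sig]
24. n17.env = true  [terminal]
25. n18.env = false  [terminal]
26. n19.fin = 20  [terminal]
27. n16.lim = "wv"  ["wv"]
28. n14.wid = "zk"  ["zk"]
29. n7.wid = "vkuz"  ["v" ++ B₁.wid]
30. n1.lim = "yvkuz"  ["y" ++ B.wid]
31. n20.env = true  [terminal]
32. n21.sig = 13  [terminal]
33. n0.pre = true  [h.env == true]
34. n0.val = "vk"  ["vk"]

"yvkuz"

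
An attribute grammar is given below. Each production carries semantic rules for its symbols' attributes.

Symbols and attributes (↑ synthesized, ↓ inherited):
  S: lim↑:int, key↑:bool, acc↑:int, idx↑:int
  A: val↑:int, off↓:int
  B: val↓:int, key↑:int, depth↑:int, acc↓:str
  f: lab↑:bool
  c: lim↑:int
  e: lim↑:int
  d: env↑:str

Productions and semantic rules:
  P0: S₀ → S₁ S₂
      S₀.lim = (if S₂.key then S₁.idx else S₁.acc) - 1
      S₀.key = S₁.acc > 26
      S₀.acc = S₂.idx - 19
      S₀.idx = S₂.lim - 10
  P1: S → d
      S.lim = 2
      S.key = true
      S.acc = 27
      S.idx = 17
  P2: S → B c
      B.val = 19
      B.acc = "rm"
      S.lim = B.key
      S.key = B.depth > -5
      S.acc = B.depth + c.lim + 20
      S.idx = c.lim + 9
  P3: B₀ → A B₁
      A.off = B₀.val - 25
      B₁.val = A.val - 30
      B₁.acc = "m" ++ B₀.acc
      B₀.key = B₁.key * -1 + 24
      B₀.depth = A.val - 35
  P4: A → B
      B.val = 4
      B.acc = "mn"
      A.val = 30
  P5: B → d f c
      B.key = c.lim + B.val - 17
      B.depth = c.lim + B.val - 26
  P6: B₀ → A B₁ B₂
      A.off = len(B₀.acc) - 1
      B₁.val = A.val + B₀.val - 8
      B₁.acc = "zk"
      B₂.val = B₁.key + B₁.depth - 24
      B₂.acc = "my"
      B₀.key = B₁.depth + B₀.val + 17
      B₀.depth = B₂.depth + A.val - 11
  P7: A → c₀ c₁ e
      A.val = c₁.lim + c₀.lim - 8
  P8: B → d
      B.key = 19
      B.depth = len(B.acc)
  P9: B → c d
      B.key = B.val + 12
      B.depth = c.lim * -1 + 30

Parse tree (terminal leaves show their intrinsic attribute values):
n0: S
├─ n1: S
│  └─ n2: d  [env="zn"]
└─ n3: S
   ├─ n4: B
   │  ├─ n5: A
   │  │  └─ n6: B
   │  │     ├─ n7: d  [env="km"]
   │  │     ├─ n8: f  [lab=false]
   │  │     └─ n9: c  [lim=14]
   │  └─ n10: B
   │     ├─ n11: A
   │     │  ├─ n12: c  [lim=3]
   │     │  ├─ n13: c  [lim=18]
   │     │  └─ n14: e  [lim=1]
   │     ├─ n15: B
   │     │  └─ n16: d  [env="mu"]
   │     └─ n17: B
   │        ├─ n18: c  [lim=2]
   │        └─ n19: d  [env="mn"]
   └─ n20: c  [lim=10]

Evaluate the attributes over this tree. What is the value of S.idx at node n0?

1. n2.env = "zn"  [terminal]
2. n1.lim = 2  [2]
3. n1.key = true  [true]
4. n1.acc = 27  [27]
5. n1.idx = 17  [17]
6. n4.val = 19  [19]
7. n4.acc = "rm"  ["rm"]
8. n5.off = -6  [B₀.val - 25]
9. n6.val = 4  [4]
10. n6.acc = "mn"  ["mn"]
11. n7.env = "km"  [terminal]
12. n8.lab = false  [terminal]
13. n9.lim = 14  [terminal]
14. n6.key = 1  [c.lim + B.val - 17]
15. n6.depth = -8  [c.lim + B.val - 26]
16. n5.val = 30  [30]
17. n10.val = 0  [A.val - 30]
18. n10.acc = "mrm"  ["m" ++ B₀.acc]
19. n11.off = 2  [len(B₀.acc) - 1]
20. n12.lim = 3  [terminal]
21. n13.lim = 18  [terminal]
22. n14.lim = 1  [terminal]
23. n11.val = 13  [c₁.lim + c₀.lim - 8]
24. n15.val = 5  [A.val + B₀.val - 8]
25. n15.acc = "zk"  ["zk"]
26. n16.env = "mu"  [terminal]
27. n15.key = 19  [19]
28. n15.depth = 2  [len(B.acc)]
29. n17.val = -3  [B₁.key + B₁.depth - 24]
30. n17.acc = "my"  ["my"]
31. n18.lim = 2  [terminal]
32. n19.env = "mn"  [terminal]
33. n17.key = 9  [B.val + 12]
34. n17.depth = 28  [c.lim * -1 + 30]
35. n10.key = 19  [B₁.depth + B₀.val + 17]
36. n10.depth = 30  [B₂.depth + A.val - 11]
37. n4.key = 5  [B₁.key * -1 + 24]
38. n4.depth = -5  [A.val - 35]
39. n20.lim = 10  [terminal]
40. n3.lim = 5  [B.key]
41. n3.key = false  [B.depth > -5]
42. n3.acc = 25  [B.depth + c.lim + 20]
43. n3.idx = 19  [c.lim + 9]
44. n0.lim = 26  [(if S₂.key then S₁.idx else S₁.acc) - 1]
45. n0.key = true  [S₁.acc > 26]
46. n0.acc = 0  [S₂.idx - 19]
47. n0.idx = -5  [S₂.lim - 10]

-5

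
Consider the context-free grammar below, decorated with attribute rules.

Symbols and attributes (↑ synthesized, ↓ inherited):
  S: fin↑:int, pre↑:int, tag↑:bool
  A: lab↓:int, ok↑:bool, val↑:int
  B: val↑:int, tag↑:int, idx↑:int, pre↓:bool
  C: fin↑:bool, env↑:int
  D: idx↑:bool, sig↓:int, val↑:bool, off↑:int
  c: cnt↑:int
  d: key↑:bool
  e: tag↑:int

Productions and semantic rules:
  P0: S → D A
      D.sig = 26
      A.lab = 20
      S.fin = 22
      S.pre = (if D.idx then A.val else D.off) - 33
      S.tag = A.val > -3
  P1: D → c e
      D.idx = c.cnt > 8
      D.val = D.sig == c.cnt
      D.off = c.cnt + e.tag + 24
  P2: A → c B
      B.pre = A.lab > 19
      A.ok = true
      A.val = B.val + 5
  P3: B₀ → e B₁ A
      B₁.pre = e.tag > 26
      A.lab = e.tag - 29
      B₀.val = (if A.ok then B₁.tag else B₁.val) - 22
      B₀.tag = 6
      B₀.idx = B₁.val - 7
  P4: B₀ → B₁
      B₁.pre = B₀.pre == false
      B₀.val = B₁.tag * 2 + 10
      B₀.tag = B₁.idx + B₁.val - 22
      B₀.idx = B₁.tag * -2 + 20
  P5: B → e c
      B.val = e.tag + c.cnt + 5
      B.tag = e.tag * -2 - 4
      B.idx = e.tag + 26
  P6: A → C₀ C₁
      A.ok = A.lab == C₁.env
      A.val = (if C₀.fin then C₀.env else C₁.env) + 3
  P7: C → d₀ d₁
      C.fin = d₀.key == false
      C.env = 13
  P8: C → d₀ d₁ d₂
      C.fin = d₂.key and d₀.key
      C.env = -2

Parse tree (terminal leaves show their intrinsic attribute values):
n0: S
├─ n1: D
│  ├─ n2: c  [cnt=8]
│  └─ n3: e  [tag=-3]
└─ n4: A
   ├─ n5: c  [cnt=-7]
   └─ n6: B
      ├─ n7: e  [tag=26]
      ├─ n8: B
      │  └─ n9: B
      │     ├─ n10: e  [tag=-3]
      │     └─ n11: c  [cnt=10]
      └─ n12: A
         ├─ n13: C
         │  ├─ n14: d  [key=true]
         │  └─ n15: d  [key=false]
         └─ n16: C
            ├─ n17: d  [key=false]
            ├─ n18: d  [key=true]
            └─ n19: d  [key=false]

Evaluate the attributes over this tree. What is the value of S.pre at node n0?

-4

1. n1.sig = 26  [26]
2. n2.cnt = 8  [terminal]
3. n3.tag = -3  [terminal]
4. n1.idx = false  [c.cnt > 8]
5. n1.val = false  [D.sig == c.cnt]
6. n1.off = 29  [c.cnt + e.tag + 24]
7. n4.lab = 20  [20]
8. n5.cnt = -7  [terminal]
9. n6.pre = true  [A.lab > 19]
10. n7.tag = 26  [terminal]
11. n8.pre = false  [e.tag > 26]
12. n9.pre = true  [B₀.pre == false]
13. n10.tag = -3  [terminal]
14. n11.cnt = 10  [terminal]
15. n9.val = 12  [e.tag + c.cnt + 5]
16. n9.tag = 2  [e.tag * -2 - 4]
17. n9.idx = 23  [e.tag + 26]
18. n8.val = 14  [B₁.tag * 2 + 10]
19. n8.tag = 13  [B₁.idx + B₁.val - 22]
20. n8.idx = 16  [B₁.tag * -2 + 20]
21. n12.lab = -3  [e.tag - 29]
22. n14.key = true  [terminal]
23. n15.key = false  [terminal]
24. n13.fin = false  [d₀.key == false]
25. n13.env = 13  [13]
26. n17.key = false  [terminal]
27. n18.key = true  [terminal]
28. n19.key = false  [terminal]
29. n16.fin = false  [d₂.key and d₀.key]
30. n16.env = -2  [-2]
31. n12.ok = false  [A.lab == C₁.env]
32. n12.val = 1  [(if C₀.fin then C₀.env else C₁.env) + 3]
33. n6.val = -8  [(if A.ok then B₁.tag else B₁.val) - 22]
34. n6.tag = 6  [6]
35. n6.idx = 7  [B₁.val - 7]
36. n4.ok = true  [true]
37. n4.val = -3  [B.val + 5]
38. n0.fin = 22  [22]
39. n0.pre = -4  [(if D.idx then A.val else D.off) - 33]
40. n0.tag = false  [A.val > -3]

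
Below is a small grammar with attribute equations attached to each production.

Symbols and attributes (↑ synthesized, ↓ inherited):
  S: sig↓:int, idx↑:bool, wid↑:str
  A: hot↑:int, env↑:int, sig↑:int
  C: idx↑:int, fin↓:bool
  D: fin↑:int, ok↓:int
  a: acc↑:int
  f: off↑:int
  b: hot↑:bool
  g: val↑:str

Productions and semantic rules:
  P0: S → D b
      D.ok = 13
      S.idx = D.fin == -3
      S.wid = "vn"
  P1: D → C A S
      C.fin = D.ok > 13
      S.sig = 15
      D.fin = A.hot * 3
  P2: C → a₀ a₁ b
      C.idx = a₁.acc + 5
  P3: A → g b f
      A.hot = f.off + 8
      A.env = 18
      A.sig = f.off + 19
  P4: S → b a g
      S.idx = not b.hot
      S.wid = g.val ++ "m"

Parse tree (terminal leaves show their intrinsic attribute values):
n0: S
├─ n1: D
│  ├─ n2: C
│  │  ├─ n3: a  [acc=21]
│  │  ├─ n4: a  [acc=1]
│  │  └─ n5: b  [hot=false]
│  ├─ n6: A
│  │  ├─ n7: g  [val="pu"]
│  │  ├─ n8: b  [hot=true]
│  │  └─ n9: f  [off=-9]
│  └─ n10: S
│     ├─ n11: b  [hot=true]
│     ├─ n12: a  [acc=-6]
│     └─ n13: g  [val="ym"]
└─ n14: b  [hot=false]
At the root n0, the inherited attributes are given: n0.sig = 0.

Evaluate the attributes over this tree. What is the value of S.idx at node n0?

true

1. n0.sig = 0  [given at root]
2. n1.ok = 13  [13]
3. n2.fin = false  [D.ok > 13]
4. n3.acc = 21  [terminal]
5. n4.acc = 1  [terminal]
6. n5.hot = false  [terminal]
7. n2.idx = 6  [a₁.acc + 5]
8. n7.val = "pu"  [terminal]
9. n8.hot = true  [terminal]
10. n9.off = -9  [terminal]
11. n6.hot = -1  [f.off + 8]
12. n6.env = 18  [18]
13. n6.sig = 10  [f.off + 19]
14. n10.sig = 15  [15]
15. n11.hot = true  [terminal]
16. n12.acc = -6  [terminal]
17. n13.val = "ym"  [terminal]
18. n10.idx = false  [not b.hot]
19. n10.wid = "ymm"  [g.val ++ "m"]
20. n1.fin = -3  [A.hot * 3]
21. n14.hot = false  [terminal]
22. n0.idx = true  [D.fin == -3]
23. n0.wid = "vn"  ["vn"]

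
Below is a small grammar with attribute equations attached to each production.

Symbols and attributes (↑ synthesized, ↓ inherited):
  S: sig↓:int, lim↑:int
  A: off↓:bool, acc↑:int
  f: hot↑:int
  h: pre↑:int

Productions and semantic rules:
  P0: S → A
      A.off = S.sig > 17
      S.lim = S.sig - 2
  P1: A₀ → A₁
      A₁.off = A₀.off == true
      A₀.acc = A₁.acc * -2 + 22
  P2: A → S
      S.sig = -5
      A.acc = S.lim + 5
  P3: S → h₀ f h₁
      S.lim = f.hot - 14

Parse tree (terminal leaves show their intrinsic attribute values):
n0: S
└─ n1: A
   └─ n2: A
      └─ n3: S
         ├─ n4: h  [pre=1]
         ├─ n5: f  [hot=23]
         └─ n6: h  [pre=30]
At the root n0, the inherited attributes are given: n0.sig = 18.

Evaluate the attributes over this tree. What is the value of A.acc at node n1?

-6

1. n0.sig = 18  [given at root]
2. n1.off = true  [S.sig > 17]
3. n2.off = true  [A₀.off == true]
4. n3.sig = -5  [-5]
5. n4.pre = 1  [terminal]
6. n5.hot = 23  [terminal]
7. n6.pre = 30  [terminal]
8. n3.lim = 9  [f.hot - 14]
9. n2.acc = 14  [S.lim + 5]
10. n1.acc = -6  [A₁.acc * -2 + 22]
11. n0.lim = 16  [S.sig - 2]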